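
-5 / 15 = -1 / 3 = -0.33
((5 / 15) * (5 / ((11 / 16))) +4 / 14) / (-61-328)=-626 / 89859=-0.01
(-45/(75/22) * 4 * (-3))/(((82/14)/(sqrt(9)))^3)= 7334712/344605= 21.28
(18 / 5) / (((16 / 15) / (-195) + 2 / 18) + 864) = 3510 / 842503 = 0.00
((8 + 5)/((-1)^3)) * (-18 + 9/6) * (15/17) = 6435/34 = 189.26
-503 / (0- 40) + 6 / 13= 6779 / 520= 13.04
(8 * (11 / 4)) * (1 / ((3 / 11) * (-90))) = -121 / 135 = -0.90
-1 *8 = -8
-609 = -609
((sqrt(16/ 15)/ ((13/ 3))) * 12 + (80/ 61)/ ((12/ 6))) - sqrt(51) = -sqrt(51) + 40/ 61 + 48 * sqrt(15)/ 65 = -3.63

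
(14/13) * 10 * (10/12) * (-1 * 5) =-1750/39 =-44.87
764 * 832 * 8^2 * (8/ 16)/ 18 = 10170368/ 9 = 1130040.89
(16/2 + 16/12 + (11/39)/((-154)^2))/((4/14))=261595/8008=32.67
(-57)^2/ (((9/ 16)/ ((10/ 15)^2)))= 2567.11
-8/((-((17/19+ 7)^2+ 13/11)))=31768/252193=0.13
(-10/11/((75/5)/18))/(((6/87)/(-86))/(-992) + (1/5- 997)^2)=-0.00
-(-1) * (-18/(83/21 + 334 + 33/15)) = -945/17858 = -0.05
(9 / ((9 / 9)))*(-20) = -180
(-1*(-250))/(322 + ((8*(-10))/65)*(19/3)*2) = 195/239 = 0.82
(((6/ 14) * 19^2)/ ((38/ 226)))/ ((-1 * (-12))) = 2147/ 28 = 76.68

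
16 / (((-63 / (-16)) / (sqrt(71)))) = 256 *sqrt(71) / 63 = 34.24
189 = 189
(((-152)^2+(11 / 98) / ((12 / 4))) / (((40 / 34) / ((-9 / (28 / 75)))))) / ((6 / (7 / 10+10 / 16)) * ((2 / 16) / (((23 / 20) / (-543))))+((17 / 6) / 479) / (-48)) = 27307275583891995 / 15416060336789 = 1771.35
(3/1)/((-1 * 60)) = -0.05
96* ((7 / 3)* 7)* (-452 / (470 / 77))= -27286336 / 235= -116112.07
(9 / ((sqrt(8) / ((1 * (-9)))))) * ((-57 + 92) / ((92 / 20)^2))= -70875 * sqrt(2) / 2116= -47.37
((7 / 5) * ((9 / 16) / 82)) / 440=63 / 2886400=0.00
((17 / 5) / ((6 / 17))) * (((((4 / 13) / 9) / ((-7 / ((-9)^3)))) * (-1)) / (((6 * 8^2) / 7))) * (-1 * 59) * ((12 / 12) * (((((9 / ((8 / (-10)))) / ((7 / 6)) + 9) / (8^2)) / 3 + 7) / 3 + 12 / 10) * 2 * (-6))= -7285159107 / 4659200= -1563.61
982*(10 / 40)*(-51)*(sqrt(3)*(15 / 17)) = -22095*sqrt(3) / 2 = -19134.83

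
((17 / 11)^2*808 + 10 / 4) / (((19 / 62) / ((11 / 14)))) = 14496499 / 2926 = 4954.37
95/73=1.30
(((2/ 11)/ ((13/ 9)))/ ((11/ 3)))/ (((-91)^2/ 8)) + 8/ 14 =0.57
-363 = -363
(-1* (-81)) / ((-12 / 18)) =-243 / 2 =-121.50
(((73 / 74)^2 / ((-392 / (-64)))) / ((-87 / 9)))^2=1022336676 / 3784382731801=0.00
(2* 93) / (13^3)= 186 / 2197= 0.08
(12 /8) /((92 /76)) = 57 /46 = 1.24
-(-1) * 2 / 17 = 2 / 17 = 0.12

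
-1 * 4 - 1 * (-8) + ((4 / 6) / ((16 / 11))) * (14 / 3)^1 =221 / 36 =6.14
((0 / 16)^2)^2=0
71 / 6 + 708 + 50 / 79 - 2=340553 / 474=718.47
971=971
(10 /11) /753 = 0.00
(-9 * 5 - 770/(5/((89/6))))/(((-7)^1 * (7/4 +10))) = 27952/987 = 28.32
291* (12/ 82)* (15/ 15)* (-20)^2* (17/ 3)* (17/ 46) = 33639600/ 943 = 35672.96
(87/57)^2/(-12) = -841/4332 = -0.19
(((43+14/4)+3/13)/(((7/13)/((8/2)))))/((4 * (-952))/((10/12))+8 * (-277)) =-6075/118748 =-0.05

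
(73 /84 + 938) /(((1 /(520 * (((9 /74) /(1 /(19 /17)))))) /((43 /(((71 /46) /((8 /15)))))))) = 308246060720 /312613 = 986030.85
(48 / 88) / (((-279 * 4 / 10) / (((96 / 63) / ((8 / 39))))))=-260 / 7161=-0.04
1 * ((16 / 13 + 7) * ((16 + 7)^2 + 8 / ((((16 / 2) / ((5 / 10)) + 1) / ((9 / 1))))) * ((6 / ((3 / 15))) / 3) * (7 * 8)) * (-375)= -203690550000 / 221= -921676696.83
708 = 708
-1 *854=-854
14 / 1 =14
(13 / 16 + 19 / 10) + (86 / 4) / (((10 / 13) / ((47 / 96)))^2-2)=340039003 / 6998320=48.59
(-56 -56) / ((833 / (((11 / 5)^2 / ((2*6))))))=-484 / 8925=-0.05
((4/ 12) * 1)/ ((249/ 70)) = 70/ 747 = 0.09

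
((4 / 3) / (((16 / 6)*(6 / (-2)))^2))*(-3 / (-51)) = 1 / 816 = 0.00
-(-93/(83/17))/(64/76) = 30039/1328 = 22.62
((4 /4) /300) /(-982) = -1 /294600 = -0.00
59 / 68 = 0.87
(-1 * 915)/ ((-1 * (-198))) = -305/ 66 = -4.62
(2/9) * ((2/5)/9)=0.01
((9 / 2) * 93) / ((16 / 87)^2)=12373.54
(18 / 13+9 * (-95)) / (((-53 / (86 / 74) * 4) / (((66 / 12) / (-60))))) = -1749627 / 4078880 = -0.43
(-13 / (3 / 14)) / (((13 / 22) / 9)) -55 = -979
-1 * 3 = -3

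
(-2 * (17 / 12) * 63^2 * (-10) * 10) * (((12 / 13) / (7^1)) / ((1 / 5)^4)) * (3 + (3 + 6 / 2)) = 834144230.77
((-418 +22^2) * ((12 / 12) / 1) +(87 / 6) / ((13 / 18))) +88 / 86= 48689 / 559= 87.10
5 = 5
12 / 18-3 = -7 / 3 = -2.33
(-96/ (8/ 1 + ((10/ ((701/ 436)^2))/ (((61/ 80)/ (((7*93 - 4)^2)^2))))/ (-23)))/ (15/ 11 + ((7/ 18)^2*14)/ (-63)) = 132686018410968/ 71056091786640601618007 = 0.00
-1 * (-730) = 730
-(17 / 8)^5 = -1419857 / 32768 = -43.33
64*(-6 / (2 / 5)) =-960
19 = 19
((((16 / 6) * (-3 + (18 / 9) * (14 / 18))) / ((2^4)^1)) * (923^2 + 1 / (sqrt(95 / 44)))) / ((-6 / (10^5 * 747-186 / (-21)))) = 3398850403 * sqrt(1045) / 53865 + 2895579224977387 / 1134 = 2553422873094.34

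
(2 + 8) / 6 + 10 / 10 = 8 / 3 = 2.67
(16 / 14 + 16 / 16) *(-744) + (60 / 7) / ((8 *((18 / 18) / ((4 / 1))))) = -1590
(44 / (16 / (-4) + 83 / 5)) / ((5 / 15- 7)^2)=0.08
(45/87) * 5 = 75/29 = 2.59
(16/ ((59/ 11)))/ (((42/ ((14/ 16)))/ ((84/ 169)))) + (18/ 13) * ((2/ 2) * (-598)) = -8255680/ 9971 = -827.97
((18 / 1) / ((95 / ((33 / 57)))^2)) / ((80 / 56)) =7623 / 16290125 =0.00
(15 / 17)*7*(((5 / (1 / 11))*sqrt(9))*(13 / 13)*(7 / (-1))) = -121275 / 17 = -7133.82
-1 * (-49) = 49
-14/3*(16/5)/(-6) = 112/45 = 2.49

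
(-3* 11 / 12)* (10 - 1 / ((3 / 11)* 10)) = -3179 / 120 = -26.49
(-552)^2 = 304704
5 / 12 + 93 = 1121 / 12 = 93.42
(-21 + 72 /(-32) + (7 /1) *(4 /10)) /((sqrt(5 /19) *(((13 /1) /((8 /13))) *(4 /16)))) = -3272 *sqrt(95) /4225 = -7.55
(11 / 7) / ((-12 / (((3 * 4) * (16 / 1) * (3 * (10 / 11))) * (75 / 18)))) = -2000 / 7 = -285.71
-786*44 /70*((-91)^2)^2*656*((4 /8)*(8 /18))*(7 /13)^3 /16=-722885339176 /15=-48192355945.07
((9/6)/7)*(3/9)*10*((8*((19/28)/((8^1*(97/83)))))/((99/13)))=102505/1882188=0.05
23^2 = 529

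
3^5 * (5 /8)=1215 /8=151.88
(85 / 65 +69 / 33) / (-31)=-486 / 4433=-0.11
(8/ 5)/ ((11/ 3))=24/ 55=0.44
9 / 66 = 3 / 22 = 0.14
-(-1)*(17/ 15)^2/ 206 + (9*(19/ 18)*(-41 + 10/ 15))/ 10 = -3551377/ 92700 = -38.31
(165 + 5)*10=1700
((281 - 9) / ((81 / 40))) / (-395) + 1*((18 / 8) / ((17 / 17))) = 48887 / 25596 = 1.91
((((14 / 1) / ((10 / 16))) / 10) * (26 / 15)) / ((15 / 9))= 1456 / 625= 2.33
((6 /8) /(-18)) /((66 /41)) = -41 /1584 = -0.03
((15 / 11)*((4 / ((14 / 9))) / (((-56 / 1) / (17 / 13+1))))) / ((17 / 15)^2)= -455625 / 4050046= -0.11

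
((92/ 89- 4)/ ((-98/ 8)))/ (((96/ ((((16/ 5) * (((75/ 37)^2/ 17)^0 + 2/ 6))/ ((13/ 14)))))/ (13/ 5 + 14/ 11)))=9088/ 202475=0.04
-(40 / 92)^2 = -100 / 529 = -0.19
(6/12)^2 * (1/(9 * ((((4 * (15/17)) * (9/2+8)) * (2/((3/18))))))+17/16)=172159/648000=0.27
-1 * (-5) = 5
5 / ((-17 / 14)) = -70 / 17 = -4.12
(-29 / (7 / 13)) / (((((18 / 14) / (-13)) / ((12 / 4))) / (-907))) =-4445207 / 3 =-1481735.67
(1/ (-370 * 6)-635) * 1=-1409701/ 2220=-635.00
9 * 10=90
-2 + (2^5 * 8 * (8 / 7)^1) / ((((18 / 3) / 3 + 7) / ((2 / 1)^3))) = 16258 / 63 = 258.06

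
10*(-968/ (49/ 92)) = -890560/ 49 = -18174.69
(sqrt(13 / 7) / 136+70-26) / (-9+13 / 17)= -187 / 35-sqrt(91) / 7840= -5.34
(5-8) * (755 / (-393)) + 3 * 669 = 263672 / 131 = 2012.76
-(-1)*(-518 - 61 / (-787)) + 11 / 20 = -8143443 / 15740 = -517.37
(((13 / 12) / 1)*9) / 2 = 39 / 8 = 4.88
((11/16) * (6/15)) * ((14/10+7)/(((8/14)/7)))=11319/400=28.30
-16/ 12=-4/ 3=-1.33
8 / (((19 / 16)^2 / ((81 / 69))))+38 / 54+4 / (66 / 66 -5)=1426568 / 224181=6.36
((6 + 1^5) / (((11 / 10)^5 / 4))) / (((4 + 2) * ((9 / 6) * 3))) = 2800000 / 4348377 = 0.64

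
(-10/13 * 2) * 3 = -60/13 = -4.62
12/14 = 6/7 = 0.86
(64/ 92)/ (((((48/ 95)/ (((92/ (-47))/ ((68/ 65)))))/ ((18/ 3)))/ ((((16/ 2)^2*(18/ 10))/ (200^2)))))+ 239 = 23865679/ 99875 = 238.96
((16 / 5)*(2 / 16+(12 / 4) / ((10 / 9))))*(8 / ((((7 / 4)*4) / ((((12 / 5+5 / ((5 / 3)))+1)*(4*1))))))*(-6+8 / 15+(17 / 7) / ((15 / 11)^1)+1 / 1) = -21753856 / 30625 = -710.33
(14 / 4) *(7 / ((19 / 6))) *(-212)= -31164 / 19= -1640.21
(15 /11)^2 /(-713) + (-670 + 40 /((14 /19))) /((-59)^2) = -0.18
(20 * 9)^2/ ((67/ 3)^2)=291600/ 4489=64.96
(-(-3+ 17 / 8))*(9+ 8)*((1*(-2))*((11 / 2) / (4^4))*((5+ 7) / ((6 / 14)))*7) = -64141 / 512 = -125.28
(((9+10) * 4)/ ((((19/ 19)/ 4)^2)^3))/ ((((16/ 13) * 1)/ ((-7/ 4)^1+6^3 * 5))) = 272719616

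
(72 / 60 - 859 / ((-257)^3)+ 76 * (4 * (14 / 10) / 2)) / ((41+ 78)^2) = 3632563761 / 240377211473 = 0.02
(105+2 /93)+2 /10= 48928 /465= 105.22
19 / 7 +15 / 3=54 / 7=7.71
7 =7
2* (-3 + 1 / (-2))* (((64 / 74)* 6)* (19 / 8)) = -3192 / 37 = -86.27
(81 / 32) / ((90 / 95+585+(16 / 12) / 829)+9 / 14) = 26792451 / 6208882160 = 0.00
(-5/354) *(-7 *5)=175/354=0.49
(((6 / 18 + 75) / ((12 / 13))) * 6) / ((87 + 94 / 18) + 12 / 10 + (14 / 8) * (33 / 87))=2556060 / 491129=5.20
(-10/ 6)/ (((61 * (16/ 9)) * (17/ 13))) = -195/ 16592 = -0.01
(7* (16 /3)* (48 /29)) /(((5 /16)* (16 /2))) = 3584 /145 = 24.72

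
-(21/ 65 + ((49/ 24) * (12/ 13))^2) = -13097/ 3380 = -3.87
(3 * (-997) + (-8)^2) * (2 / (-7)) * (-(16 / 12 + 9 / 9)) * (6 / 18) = -5854 / 9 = -650.44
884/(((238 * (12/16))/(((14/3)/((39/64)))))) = 1024/27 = 37.93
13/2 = 6.50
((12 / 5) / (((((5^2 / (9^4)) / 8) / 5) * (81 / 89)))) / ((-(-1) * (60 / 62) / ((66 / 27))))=8740512 / 125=69924.10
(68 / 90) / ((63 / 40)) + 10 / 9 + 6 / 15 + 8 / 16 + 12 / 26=217619 / 73710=2.95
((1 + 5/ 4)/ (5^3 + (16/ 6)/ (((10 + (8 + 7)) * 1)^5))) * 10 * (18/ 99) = 1318359375/ 40283203213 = 0.03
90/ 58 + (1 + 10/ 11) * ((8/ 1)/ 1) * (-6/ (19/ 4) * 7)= -809091/ 6061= -133.49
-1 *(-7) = 7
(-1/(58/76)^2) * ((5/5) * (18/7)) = -4.42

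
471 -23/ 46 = 941/ 2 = 470.50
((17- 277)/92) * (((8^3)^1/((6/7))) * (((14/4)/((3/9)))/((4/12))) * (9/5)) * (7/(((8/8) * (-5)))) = 15410304/115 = 134002.64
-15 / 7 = -2.14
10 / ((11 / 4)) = 40 / 11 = 3.64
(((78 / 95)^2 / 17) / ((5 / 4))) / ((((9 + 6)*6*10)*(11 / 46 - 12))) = -31096 / 10375365625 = -0.00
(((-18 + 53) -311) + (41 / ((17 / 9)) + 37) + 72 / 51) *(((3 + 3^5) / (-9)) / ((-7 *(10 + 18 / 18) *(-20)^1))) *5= 75235 / 3927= 19.16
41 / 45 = 0.91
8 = 8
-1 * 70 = -70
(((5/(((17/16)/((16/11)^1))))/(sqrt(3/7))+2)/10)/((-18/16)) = -1024 * sqrt(21)/5049 -8/45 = -1.11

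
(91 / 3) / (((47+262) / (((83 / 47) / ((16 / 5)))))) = 37765 / 697104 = 0.05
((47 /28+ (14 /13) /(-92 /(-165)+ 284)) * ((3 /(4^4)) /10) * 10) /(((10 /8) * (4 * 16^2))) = 2695533 /175007006720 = 0.00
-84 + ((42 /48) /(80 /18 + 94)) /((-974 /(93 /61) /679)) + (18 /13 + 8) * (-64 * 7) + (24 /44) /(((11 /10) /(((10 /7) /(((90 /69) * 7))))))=-139192662383665081 /32459161999264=-4288.24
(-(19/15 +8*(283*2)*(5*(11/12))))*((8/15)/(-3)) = 276728/75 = 3689.71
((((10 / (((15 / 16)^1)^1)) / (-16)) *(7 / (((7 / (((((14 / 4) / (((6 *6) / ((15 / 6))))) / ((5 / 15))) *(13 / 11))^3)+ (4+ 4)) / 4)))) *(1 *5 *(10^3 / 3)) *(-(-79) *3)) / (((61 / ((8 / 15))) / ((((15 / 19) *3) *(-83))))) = 24705825235000000 / 36921531671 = 669144.10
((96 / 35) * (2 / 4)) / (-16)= -3 / 35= -0.09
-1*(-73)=73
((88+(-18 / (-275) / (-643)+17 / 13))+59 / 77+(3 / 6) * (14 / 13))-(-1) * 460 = 805449417 / 1462825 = 550.61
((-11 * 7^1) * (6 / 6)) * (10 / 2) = -385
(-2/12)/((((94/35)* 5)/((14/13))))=-49/3666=-0.01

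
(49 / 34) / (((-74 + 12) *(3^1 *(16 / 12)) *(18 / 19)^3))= -336091 / 49175424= -0.01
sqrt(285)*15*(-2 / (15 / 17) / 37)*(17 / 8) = -289*sqrt(285) / 148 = -32.97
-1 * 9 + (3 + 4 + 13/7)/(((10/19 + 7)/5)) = -3119/1001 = -3.12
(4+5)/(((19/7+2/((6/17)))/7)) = 1323/176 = 7.52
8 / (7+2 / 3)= 24 / 23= 1.04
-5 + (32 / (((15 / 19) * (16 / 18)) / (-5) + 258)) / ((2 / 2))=-35833 / 7349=-4.88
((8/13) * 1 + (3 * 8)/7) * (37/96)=851/546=1.56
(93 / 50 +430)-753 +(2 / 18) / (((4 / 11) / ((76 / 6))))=-214157 / 675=-317.27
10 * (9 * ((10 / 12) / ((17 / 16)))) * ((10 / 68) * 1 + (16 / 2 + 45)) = 3751.56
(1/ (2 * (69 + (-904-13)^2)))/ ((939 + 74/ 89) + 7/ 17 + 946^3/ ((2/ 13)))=1513/ 14003289587348054080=0.00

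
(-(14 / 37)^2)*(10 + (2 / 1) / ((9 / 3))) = -6272 / 4107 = -1.53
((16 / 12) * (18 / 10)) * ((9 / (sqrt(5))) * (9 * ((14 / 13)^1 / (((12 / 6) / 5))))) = 6804 * sqrt(5) / 65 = 234.06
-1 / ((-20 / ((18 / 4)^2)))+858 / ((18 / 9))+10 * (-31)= 9601 / 80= 120.01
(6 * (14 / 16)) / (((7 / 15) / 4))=45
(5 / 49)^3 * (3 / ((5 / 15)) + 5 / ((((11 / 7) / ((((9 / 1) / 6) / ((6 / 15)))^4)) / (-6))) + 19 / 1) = -94217875 / 23664256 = -3.98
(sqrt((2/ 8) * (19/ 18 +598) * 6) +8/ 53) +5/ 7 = 321/ 371 +sqrt(32349)/ 6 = 30.84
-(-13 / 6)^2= -169 / 36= -4.69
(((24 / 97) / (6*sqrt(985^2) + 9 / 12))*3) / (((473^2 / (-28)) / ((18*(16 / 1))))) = -258048 / 57010400051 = -0.00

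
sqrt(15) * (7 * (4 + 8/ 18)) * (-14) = -3920 * sqrt(15)/ 9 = -1686.90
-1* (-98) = 98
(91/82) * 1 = 91/82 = 1.11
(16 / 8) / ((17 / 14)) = 28 / 17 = 1.65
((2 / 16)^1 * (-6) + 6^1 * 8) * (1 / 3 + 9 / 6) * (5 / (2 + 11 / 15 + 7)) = 51975 / 1168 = 44.50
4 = 4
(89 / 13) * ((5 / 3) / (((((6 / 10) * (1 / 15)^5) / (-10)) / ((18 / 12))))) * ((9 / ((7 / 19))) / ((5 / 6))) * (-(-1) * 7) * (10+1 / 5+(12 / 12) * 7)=-9938958187500 / 13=-764535245192.31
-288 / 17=-16.94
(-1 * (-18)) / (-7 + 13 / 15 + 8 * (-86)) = -135 / 5206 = -0.03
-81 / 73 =-1.11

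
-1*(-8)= 8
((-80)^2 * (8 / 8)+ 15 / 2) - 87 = 12641 / 2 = 6320.50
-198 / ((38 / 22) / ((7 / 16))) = -7623 / 152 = -50.15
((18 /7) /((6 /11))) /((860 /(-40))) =-66 /301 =-0.22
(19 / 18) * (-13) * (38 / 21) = -24.83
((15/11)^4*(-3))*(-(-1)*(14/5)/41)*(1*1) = -425250/600281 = -0.71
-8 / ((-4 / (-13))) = -26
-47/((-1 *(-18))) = -47/18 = -2.61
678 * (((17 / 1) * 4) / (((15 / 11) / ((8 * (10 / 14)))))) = 1352384 / 7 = 193197.71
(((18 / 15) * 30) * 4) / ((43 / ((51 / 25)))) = 7344 / 1075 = 6.83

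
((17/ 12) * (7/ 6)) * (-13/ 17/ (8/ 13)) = -1183/ 576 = -2.05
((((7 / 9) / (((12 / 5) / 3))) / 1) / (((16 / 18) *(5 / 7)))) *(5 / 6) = 245 / 192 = 1.28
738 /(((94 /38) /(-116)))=-1626552 /47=-34607.49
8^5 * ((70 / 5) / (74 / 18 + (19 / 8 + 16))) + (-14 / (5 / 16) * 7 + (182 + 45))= 164449693 / 8095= 20314.97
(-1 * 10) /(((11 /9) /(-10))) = 900 /11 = 81.82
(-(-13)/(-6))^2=169/36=4.69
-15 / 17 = -0.88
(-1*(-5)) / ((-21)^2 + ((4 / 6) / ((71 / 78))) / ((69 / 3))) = 1633 / 144041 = 0.01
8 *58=464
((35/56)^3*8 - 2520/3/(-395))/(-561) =-20627/2836416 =-0.01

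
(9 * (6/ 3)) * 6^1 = 108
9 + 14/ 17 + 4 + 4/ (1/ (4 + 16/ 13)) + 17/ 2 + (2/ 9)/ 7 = 1205129/ 27846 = 43.28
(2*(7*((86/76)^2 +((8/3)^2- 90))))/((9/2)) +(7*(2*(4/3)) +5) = -6732044/29241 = -230.23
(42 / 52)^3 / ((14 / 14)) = 9261 / 17576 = 0.53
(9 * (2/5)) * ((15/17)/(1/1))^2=810/289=2.80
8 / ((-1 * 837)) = -8 / 837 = -0.01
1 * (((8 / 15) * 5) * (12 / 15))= 32 / 15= 2.13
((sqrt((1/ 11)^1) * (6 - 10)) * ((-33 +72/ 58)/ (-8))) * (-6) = 2763 * sqrt(11)/ 319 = 28.73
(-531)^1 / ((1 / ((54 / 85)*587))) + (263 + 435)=-16772308 / 85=-197321.27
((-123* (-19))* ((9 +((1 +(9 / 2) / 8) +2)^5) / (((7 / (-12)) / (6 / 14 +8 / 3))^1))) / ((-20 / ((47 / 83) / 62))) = 872635721128587 / 264402632704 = 3300.40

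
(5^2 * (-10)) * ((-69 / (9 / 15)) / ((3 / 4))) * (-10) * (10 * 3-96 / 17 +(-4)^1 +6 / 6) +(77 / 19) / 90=-237946498691 / 29070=-8185294.07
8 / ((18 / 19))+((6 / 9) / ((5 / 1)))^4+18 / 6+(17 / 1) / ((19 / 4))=15.02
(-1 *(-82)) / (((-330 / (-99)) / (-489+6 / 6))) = -60024 / 5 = -12004.80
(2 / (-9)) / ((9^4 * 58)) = -1 / 1712421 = -0.00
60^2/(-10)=-360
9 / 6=3 / 2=1.50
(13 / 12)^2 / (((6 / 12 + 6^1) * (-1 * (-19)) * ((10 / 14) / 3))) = 91 / 2280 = 0.04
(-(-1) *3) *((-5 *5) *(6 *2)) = -900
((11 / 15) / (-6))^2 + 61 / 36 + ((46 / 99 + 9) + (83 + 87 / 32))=69065173 / 712800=96.89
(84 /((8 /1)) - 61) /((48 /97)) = -102.05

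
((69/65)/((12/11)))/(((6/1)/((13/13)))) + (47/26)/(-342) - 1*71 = -6299369/88920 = -70.84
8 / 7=1.14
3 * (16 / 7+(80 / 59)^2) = 301488 / 24367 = 12.37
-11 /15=-0.73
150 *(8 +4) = 1800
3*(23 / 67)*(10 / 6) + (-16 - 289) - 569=-58443 / 67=-872.28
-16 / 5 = -3.20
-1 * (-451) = 451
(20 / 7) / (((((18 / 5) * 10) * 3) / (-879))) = -1465 / 63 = -23.25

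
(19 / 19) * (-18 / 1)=-18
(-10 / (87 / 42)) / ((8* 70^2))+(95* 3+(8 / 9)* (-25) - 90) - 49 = 9045671 / 73080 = 123.78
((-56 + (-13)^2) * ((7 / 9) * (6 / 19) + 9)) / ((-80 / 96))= -119102 / 95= -1253.71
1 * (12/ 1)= 12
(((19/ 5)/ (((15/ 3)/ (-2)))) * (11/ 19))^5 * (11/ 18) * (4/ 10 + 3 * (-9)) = 3769881808/ 439453125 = 8.58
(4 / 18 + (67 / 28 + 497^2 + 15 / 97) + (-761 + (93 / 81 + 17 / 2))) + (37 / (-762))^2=72817471848220 / 295692957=246260.42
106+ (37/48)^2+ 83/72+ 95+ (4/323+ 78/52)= 204.26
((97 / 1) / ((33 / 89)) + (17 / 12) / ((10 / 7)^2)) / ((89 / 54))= 31161267 / 195800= 159.15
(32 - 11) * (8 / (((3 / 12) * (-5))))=-672 / 5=-134.40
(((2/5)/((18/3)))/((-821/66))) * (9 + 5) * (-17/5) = 5236/20525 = 0.26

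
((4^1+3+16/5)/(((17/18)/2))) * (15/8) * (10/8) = 405/8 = 50.62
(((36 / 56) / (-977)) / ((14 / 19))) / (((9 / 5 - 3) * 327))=95 / 41745256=0.00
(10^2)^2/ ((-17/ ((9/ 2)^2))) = -202500/ 17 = -11911.76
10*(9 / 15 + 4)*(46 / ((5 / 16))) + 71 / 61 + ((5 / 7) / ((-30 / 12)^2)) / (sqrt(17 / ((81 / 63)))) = 6772.40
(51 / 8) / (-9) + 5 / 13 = -101 / 312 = -0.32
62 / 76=31 / 38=0.82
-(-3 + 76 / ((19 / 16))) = -61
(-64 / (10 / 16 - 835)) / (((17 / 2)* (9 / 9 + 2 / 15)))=1024 / 128605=0.01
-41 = -41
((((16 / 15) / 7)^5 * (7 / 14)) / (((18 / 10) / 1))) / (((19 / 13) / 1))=6815744 / 436488294375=0.00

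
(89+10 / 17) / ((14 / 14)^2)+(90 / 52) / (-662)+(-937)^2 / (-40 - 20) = -31915556827 / 2194530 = -14543.23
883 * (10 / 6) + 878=7049 / 3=2349.67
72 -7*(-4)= 100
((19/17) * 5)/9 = 95/153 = 0.62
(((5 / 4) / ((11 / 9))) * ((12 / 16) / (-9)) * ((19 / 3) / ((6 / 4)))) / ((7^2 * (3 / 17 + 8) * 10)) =-323 / 3596208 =-0.00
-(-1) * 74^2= 5476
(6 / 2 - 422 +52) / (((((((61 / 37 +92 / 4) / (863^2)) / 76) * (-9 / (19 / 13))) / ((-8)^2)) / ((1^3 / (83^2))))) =3074418348304 / 2418039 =1271451.10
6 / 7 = 0.86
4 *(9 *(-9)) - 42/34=-5529/17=-325.24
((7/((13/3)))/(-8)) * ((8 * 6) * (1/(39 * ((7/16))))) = -96/169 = -0.57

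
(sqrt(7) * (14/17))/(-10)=-7 * sqrt(7)/85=-0.22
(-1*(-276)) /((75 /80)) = 1472 /5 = 294.40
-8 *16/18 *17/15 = -1088/135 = -8.06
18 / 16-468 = -3735 / 8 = -466.88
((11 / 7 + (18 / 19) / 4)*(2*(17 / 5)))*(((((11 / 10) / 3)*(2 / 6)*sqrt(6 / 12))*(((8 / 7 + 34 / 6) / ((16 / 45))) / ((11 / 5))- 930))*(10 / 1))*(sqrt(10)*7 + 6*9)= -745411.02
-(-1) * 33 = 33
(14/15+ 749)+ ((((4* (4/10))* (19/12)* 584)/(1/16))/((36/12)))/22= 548753/495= 1108.59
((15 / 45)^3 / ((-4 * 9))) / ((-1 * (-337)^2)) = 1 / 110389068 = 0.00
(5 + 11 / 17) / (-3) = -1.88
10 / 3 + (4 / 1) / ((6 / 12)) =11.33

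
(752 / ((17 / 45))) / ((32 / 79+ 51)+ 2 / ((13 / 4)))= 6950736 / 181645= 38.27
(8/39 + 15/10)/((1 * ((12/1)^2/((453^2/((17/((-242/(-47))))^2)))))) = 44399315653/199181112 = 222.91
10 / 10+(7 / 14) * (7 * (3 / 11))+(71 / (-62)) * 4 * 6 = -17411 / 682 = -25.53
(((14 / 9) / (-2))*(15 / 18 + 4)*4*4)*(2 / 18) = -1624 / 243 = -6.68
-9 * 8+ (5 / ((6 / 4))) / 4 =-71.17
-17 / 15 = -1.13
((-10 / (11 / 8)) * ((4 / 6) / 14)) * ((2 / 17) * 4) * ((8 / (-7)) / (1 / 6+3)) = 10240 / 174097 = 0.06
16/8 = 2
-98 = -98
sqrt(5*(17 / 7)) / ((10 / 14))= sqrt(595) / 5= 4.88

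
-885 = -885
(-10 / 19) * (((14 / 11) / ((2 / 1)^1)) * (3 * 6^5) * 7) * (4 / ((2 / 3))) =-68584320 / 209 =-328154.64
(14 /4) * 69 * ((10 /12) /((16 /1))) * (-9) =-7245 /64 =-113.20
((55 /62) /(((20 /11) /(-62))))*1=-121 /4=-30.25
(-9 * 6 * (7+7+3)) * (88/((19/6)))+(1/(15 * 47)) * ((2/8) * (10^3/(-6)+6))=-2050302499/80370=-25510.79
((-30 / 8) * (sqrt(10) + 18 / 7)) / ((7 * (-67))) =135 / 6566 + 15 * sqrt(10) / 1876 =0.05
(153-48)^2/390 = 735/26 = 28.27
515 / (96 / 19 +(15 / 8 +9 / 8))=9785 / 153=63.95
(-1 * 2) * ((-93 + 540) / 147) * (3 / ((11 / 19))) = -16986 / 539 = -31.51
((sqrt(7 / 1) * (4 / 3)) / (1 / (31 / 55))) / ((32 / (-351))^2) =1273077 * sqrt(7) / 14080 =239.22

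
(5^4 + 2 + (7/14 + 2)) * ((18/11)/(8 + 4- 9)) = 3777/11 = 343.36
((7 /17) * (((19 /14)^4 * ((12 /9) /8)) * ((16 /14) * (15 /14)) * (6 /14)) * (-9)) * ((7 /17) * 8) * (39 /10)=-137228013 /9714446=-14.13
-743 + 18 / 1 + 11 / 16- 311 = -16565 / 16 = -1035.31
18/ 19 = 0.95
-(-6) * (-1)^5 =-6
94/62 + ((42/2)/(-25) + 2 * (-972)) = -1506076/775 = -1943.32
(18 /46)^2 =81 /529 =0.15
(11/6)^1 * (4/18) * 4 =44/27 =1.63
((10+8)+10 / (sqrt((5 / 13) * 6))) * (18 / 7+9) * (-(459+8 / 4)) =-672138 / 7- 12447 * sqrt(390) / 7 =-131135.22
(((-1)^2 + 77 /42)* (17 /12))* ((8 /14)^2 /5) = 578 /2205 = 0.26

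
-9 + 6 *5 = 21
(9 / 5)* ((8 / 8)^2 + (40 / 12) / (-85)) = 147 / 85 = 1.73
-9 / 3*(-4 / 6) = 2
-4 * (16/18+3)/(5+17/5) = -50/27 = -1.85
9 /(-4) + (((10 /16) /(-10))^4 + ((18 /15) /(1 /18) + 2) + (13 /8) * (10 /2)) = 9658373 /327680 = 29.48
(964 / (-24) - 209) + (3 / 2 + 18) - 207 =-1310 / 3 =-436.67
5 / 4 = 1.25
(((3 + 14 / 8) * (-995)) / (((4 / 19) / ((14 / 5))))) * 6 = -1508619 / 4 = -377154.75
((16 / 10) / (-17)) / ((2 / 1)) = -4 / 85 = -0.05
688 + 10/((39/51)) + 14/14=9127/13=702.08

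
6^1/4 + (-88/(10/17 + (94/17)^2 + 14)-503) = -3285505/6526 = -503.45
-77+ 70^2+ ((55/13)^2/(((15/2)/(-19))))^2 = 1768287427/257049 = 6879.18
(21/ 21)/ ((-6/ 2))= -1/ 3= -0.33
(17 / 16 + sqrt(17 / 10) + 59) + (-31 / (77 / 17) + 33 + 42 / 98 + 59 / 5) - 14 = 85.75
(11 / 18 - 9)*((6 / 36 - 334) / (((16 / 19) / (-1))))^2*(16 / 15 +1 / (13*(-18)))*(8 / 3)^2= -271842387890557 / 27293760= -9959873.17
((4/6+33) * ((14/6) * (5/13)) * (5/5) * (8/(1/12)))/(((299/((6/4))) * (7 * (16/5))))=2525/3887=0.65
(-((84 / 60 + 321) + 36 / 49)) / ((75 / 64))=-5066752 / 18375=-275.74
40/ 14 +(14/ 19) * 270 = 26840/ 133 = 201.80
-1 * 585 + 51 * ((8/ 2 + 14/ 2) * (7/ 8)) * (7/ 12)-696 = -31829/ 32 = -994.66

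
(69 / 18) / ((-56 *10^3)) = -23 / 336000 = -0.00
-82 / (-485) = 82 / 485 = 0.17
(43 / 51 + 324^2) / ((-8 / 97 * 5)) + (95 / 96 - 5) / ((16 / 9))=-33236802877 / 130560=-254571.10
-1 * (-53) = 53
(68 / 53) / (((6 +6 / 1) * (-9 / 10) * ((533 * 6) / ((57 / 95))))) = -17 / 762723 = -0.00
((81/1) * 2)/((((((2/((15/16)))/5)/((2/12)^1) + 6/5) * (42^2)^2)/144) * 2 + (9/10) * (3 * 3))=900/902821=0.00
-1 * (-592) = 592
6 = 6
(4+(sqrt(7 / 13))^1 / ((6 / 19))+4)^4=2468404 * sqrt(91) / 4563+1357640257 / 219024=11359.03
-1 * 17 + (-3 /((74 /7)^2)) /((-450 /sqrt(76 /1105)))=-17.00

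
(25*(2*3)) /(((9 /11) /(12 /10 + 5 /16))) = 6655 /24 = 277.29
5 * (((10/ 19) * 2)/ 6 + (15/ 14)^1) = 4975/ 798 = 6.23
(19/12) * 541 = 10279/12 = 856.58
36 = 36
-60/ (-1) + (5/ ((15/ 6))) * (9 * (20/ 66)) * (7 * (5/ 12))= 835/ 11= 75.91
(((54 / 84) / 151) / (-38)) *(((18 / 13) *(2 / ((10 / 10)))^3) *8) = -2592 / 261079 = -0.01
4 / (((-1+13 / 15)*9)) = -10 / 3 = -3.33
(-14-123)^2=18769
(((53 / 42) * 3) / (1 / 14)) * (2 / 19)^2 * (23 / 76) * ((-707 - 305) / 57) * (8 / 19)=-9869024 / 7428297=-1.33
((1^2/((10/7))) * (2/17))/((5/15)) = 21/85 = 0.25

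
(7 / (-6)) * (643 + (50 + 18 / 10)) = -4053 / 5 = -810.60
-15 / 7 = -2.14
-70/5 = -14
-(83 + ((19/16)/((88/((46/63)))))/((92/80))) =-920399/11088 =-83.01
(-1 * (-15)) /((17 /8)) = 120 /17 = 7.06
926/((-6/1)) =-463/3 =-154.33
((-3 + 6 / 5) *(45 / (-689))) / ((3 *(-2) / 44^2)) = -26136 / 689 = -37.93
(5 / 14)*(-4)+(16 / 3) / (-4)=-58 / 21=-2.76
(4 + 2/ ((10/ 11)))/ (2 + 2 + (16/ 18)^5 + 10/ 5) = 1830519/ 1935310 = 0.95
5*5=25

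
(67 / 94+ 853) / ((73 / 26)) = 1043237 / 3431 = 304.06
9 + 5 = 14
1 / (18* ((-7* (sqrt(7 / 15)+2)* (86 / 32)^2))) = -0.00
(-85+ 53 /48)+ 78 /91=-27901 /336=-83.04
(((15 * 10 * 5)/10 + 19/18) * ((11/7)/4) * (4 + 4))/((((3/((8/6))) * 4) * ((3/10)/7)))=150590/243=619.71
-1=-1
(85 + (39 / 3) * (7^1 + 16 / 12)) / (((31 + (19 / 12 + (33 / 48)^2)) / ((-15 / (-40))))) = 55680 / 25387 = 2.19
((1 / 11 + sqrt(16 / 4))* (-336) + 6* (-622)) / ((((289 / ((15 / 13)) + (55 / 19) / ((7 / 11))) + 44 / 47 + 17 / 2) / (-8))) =73181707200 / 545518919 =134.15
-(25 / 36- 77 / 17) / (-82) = -0.05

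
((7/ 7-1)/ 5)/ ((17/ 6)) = 0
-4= -4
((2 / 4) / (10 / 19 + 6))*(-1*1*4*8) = -76 / 31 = -2.45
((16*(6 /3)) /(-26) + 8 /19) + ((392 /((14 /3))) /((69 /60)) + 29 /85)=35045349 /482885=72.57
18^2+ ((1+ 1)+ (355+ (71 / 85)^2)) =681.70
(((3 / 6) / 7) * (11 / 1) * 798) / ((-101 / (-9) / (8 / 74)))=6.04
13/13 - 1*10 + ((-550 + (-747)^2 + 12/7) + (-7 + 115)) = 3902918/7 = 557559.71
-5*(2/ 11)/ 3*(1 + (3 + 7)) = -10/ 3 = -3.33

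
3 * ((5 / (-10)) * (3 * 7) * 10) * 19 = -5985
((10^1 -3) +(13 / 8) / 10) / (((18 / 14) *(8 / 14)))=9359 / 960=9.75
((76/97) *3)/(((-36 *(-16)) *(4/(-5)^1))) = -95/18624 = -0.01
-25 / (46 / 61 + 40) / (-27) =1525 / 67122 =0.02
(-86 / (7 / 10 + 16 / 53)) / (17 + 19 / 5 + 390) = -113950 / 545337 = -0.21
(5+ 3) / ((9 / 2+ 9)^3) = 64 / 19683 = 0.00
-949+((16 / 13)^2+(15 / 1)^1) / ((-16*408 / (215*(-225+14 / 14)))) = -28517269 / 34476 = -827.16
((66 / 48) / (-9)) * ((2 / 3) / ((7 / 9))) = -0.13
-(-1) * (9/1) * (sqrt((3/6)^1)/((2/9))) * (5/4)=405 * sqrt(2)/16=35.80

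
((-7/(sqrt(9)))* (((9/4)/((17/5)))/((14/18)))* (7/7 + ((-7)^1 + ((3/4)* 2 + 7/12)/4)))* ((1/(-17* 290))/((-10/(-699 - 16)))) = -338481/2145536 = -0.16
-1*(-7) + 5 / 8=61 / 8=7.62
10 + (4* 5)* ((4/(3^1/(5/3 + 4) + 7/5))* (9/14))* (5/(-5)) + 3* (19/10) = -31441/2870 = -10.96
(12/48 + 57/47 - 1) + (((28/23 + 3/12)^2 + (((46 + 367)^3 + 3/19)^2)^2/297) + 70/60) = 1276699064661539934460225404120604814952539/15397292701296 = 82917113380203479246678330000.00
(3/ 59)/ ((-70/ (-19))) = 57/ 4130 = 0.01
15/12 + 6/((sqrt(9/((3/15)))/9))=5/4 + 18 * sqrt(5)/5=9.30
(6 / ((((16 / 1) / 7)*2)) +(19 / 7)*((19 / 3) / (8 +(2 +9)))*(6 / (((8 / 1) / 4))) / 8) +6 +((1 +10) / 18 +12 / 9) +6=15721 / 1008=15.60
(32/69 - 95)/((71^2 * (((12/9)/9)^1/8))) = -117414/115943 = -1.01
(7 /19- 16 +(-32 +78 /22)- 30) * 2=-30968 /209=-148.17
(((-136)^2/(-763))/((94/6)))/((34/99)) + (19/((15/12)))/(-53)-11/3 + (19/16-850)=-391045974523/456151920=-857.27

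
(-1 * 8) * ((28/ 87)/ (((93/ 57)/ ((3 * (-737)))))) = 3136672/ 899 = 3489.07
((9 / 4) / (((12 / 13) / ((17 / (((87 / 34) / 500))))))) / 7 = 469625 / 406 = 1156.71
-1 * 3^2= -9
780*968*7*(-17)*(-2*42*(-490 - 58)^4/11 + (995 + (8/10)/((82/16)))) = 61876502199810126511.61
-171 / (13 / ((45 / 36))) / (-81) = 95 / 468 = 0.20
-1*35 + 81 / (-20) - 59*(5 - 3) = -3141 / 20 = -157.05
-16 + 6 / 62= -493 / 31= -15.90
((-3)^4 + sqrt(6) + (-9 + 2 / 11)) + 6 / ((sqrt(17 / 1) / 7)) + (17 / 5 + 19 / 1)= sqrt(6) + 42*sqrt(17) / 17 + 5202 / 55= 107.22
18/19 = 0.95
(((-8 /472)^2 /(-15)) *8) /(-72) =1 /469935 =0.00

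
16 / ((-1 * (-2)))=8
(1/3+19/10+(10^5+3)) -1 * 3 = 3000067/30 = 100002.23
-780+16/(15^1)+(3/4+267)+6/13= -398363/780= -510.72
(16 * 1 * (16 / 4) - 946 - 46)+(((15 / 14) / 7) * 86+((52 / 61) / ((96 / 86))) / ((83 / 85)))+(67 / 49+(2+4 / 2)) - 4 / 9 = -8119575839 / 8931132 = -909.13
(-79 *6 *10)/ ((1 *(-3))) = 1580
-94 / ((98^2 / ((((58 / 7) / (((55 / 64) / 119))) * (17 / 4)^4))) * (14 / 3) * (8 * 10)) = -5805795273 / 591606400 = -9.81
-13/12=-1.08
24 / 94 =12 / 47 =0.26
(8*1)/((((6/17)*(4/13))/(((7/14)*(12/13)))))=34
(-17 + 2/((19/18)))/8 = -287/152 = -1.89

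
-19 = -19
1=1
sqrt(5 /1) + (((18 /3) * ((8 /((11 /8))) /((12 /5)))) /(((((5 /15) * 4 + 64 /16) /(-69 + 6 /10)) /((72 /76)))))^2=sqrt(5) + 3779136 /121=31234.76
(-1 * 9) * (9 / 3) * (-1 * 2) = 54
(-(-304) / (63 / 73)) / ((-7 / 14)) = -44384 / 63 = -704.51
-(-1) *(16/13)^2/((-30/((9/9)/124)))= -32/78585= -0.00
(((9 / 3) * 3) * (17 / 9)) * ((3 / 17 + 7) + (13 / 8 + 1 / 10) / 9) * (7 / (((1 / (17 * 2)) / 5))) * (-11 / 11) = -1788689 / 12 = -149057.42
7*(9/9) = 7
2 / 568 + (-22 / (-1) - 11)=3125 / 284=11.00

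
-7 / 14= -0.50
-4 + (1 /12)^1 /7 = -335 /84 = -3.99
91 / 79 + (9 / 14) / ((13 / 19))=30071 / 14378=2.09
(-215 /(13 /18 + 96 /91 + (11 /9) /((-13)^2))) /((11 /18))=-82407780 /417967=-197.16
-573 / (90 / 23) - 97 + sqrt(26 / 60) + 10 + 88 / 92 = -160409 / 690 + sqrt(390) / 30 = -231.82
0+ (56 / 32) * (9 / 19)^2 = 567 / 1444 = 0.39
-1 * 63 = -63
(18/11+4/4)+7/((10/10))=106/11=9.64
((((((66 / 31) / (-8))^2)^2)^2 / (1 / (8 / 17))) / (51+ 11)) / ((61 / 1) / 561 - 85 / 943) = 43766029791041679 / 4261691438148506386432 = 0.00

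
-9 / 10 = -0.90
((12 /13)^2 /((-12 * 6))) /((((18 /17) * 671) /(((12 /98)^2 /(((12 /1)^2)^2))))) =-17 /1411452858816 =-0.00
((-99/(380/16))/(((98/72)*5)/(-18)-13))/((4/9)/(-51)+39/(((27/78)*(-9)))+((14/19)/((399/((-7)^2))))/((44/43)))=-49233324096/1965441271505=-0.03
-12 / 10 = -6 / 5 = -1.20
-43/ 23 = -1.87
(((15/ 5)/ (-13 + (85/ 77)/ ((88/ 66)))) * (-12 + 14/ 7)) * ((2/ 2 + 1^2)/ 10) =1848/ 3749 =0.49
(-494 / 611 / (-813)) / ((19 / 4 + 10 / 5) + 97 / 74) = 5624 / 45585723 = 0.00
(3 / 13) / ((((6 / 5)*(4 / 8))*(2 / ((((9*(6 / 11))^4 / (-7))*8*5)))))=-850305600 / 1332331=-638.21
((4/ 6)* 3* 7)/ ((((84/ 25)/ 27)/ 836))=94050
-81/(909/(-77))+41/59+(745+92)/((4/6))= 1263.06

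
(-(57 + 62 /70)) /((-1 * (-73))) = -2026 /2555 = -0.79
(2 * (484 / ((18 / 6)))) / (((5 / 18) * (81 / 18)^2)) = 7744 / 135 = 57.36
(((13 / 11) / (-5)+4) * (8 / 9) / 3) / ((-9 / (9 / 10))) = -92 / 825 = -0.11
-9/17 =-0.53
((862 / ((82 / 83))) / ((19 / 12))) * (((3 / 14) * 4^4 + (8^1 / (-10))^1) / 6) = 135365032 / 27265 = 4964.79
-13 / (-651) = 13 / 651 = 0.02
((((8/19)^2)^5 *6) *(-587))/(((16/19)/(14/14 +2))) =-709072257024/322687697779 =-2.20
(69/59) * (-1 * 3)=-207/59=-3.51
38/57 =0.67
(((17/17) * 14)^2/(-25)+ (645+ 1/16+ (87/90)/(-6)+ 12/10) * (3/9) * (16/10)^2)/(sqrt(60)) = 917156 * sqrt(15)/50625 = 70.17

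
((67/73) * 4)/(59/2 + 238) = 536/39055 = 0.01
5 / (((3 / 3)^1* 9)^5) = 5 / 59049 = 0.00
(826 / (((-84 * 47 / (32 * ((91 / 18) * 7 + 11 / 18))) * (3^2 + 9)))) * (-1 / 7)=1888 / 987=1.91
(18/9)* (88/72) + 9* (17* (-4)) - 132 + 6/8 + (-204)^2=1471507/36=40875.19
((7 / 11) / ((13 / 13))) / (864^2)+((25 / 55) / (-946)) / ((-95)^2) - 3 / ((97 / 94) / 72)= -209.32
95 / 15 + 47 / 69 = 484 / 69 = 7.01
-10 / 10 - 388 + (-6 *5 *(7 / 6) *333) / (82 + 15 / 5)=-8944 / 17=-526.12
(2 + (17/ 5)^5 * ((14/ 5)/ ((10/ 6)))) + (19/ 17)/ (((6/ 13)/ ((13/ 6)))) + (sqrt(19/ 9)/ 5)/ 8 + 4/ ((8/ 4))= sqrt(19)/ 120 + 36938113703/ 47812500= 772.60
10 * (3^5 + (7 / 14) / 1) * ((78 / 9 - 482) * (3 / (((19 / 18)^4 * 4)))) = -90743878800 / 130321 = -696310.49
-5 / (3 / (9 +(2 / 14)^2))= -2210 / 147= -15.03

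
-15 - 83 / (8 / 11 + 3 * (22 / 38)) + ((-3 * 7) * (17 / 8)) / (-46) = -9042641 / 189520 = -47.71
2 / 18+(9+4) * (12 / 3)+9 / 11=5240 / 99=52.93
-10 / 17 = -0.59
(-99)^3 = -970299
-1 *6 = -6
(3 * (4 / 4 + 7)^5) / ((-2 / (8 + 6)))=-688128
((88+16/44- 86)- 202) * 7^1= -15372/11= -1397.45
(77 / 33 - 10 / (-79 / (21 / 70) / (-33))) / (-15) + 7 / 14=3043 / 7110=0.43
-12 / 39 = -4 / 13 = -0.31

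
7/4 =1.75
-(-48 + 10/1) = 38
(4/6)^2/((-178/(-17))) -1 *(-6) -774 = -615134/801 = -767.96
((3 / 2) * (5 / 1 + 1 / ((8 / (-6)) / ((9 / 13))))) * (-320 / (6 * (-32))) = 1165 / 104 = 11.20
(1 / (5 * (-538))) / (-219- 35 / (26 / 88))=13 / 11801030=0.00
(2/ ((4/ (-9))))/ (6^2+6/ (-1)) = -3/ 20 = -0.15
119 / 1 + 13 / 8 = 965 / 8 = 120.62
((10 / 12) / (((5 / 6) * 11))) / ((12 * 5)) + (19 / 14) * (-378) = -338579 / 660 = -513.00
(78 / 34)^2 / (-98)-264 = -7478529 / 28322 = -264.05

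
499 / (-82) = -499 / 82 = -6.09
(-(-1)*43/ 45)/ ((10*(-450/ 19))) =-817/ 202500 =-0.00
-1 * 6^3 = -216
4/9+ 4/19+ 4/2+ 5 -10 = -401/171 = -2.35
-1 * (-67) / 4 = 67 / 4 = 16.75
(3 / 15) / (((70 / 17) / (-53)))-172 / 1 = -61101 / 350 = -174.57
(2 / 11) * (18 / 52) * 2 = 18 / 143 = 0.13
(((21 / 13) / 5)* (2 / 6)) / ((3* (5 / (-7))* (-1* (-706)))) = -49 / 688350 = -0.00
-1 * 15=-15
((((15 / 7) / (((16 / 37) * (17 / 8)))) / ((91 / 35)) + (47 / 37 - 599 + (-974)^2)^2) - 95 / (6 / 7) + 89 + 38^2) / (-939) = -5710884840831760678 / 5965963731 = -957244310.95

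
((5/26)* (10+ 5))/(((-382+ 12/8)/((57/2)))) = -4275/19786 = -0.22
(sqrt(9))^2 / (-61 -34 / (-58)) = -87 / 584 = -0.15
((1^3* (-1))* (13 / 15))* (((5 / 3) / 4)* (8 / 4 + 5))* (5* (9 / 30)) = -91 / 24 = -3.79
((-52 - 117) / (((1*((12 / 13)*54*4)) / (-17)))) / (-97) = -37349 / 251424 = -0.15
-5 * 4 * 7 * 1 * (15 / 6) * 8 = -2800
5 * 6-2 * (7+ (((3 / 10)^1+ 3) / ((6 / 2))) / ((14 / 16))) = 13.49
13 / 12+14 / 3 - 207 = -805 / 4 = -201.25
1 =1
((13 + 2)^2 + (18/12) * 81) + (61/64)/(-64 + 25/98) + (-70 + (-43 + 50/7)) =336717365/1399328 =240.63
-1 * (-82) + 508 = 590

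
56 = 56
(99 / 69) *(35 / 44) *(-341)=-35805 / 92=-389.18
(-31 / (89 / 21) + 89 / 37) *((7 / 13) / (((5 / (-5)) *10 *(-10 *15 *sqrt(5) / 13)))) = -56581 *sqrt(5) / 12348750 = -0.01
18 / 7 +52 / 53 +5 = 3173 / 371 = 8.55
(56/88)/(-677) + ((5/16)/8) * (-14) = -261093/476608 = -0.55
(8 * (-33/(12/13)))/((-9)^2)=-286/81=-3.53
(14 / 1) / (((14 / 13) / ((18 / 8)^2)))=1053 / 16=65.81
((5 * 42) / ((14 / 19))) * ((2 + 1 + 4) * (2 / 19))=210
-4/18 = -2/9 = -0.22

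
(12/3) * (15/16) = 15/4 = 3.75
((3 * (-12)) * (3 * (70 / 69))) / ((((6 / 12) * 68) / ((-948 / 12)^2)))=-7863660 / 391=-20111.66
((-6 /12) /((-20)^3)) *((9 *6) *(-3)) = -81 /8000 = -0.01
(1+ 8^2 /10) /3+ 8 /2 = 97 /15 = 6.47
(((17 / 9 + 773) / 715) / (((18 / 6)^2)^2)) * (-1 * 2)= -1268 / 47385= -0.03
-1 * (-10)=10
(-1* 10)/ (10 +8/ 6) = -15/ 17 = -0.88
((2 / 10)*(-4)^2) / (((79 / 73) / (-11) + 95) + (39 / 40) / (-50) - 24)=5139200 / 113836683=0.05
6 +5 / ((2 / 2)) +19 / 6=85 / 6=14.17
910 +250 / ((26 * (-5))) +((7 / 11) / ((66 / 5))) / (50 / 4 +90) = 175693906 / 193479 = 908.08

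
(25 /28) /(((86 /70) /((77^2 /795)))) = 148225 /27348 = 5.42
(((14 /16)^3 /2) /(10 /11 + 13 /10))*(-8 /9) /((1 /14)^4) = -45294865 /8748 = -5177.74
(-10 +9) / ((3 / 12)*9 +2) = -0.24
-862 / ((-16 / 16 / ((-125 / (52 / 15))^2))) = 1515234375 / 1352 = 1120735.48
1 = 1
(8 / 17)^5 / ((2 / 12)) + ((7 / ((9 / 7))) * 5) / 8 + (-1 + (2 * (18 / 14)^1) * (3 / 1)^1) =10.26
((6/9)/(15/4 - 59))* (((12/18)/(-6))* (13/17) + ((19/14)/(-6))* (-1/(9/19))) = -10090/2130219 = -0.00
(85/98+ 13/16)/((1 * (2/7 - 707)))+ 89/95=16395527/17545360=0.93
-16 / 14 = -8 / 7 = -1.14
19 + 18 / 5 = 113 / 5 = 22.60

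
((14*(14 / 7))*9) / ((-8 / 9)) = -567 / 2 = -283.50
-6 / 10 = -3 / 5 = -0.60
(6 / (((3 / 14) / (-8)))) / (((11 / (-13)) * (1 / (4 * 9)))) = 104832 / 11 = 9530.18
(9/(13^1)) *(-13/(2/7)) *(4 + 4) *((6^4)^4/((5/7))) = -995287575350476.80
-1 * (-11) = 11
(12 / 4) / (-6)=-1 / 2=-0.50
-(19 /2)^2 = -361 /4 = -90.25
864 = 864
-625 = -625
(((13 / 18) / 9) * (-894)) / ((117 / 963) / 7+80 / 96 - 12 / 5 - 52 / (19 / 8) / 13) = 275654470 / 12424383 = 22.19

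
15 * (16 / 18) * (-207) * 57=-157320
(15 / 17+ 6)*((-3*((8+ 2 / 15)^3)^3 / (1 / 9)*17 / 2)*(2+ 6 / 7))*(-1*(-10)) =-311344945575616169984 / 44296875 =-7028598418638.25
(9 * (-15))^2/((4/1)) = 18225/4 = 4556.25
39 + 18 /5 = 213 /5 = 42.60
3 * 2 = 6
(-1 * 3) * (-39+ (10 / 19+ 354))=-17985 / 19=-946.58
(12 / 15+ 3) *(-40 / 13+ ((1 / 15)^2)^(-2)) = 2500723 / 13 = 192363.31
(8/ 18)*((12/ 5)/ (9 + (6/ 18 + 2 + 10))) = 1/ 20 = 0.05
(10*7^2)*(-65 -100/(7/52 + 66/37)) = -211834350/3691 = -57392.13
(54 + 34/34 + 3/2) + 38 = 189/2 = 94.50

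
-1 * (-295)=295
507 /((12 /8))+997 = 1335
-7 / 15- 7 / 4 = -133 / 60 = -2.22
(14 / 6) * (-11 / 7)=-11 / 3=-3.67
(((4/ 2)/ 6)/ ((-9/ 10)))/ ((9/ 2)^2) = -40/ 2187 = -0.02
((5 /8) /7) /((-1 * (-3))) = 5 /168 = 0.03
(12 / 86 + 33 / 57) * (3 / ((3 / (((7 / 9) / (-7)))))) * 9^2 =-6.47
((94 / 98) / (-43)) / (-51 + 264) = -47 / 448791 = -0.00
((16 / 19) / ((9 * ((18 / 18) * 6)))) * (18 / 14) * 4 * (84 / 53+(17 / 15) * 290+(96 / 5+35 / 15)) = 28.21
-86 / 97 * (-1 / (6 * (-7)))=-43 / 2037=-0.02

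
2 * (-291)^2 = 169362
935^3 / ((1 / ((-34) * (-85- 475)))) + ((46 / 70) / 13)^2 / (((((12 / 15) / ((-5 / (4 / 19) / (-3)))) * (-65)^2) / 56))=466728676030617010051 / 29989050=15563303140000.00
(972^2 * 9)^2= 72301961339136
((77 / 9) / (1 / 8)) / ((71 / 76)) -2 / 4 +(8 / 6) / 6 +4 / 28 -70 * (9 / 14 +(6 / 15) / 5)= 1007747 / 44730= 22.53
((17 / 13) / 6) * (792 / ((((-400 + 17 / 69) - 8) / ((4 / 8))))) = -4554 / 21515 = -0.21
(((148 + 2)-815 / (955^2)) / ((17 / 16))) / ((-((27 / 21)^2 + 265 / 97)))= -1040358960088 / 32314322585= -32.19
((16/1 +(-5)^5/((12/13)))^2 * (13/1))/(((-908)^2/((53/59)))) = 1126396139921/7004646144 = 160.81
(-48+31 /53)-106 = -8131 /53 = -153.42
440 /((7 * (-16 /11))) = -43.21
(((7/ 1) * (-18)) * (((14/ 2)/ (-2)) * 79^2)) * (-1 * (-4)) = 11009124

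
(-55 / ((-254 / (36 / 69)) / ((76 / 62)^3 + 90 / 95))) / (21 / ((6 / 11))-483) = -1042011960 / 1469846560301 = -0.00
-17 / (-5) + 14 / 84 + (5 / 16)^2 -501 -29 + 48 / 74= -74689613 / 142080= -525.69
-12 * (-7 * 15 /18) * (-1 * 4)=-280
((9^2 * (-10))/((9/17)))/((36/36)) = -1530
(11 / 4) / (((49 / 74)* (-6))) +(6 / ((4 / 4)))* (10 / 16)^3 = 29077 / 37632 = 0.77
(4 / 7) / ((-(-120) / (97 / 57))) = 97 / 11970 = 0.01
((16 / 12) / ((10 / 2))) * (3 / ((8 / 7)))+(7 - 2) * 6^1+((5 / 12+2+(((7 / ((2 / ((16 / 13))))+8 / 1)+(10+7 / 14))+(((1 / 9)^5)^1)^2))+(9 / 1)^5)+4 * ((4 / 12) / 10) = 10716502845450715 / 181312788852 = 59105.06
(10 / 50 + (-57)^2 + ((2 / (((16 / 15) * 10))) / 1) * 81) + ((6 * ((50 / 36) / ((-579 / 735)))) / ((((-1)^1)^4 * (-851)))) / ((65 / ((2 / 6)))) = 5018390270081 / 1537314480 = 3264.39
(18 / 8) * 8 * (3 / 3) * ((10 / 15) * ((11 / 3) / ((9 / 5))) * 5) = 1100 / 9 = 122.22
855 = 855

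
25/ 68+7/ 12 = 97/ 102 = 0.95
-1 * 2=-2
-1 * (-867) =867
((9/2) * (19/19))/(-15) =-3/10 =-0.30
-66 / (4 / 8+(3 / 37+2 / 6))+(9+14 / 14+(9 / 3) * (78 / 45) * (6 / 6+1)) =-52554 / 1015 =-51.78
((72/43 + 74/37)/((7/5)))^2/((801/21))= 624100/3455781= 0.18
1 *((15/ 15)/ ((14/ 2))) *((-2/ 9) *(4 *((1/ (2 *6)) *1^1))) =-2/ 189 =-0.01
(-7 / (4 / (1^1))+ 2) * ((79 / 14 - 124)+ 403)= 3985 / 56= 71.16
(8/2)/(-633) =-4/633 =-0.01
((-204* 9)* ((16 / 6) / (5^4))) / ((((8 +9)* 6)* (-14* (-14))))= -12 / 30625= -0.00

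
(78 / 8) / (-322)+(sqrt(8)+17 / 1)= 2 *sqrt(2)+21857 / 1288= 19.80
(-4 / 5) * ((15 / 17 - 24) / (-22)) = -786 / 935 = -0.84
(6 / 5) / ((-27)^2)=2 / 1215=0.00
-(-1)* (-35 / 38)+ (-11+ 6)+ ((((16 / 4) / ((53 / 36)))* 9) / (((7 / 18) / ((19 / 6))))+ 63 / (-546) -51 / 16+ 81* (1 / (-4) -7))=-582603171 / 1466192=-397.36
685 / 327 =2.09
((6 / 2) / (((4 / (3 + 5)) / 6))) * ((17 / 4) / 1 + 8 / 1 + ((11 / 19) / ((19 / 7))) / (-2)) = 157815 / 361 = 437.16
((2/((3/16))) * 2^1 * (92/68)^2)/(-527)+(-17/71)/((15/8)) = -0.20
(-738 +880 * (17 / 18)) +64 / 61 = 51694 / 549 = 94.16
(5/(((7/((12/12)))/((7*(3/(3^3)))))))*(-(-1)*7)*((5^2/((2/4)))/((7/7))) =1750/9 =194.44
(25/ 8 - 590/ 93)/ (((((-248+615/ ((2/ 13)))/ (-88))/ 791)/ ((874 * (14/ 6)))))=254984719220/ 2092221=121872.75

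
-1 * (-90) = 90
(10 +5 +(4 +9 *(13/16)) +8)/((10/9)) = 4941/160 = 30.88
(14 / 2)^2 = 49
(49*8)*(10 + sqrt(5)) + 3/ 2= 392*sqrt(5) + 7843/ 2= 4798.04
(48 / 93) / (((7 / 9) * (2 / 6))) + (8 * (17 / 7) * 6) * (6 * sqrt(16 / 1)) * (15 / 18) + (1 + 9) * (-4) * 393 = -13386.58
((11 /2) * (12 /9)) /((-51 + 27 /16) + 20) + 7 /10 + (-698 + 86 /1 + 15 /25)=-8596069 /14070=-610.95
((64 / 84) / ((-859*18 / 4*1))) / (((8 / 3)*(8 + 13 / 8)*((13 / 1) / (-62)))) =1984 / 54171117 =0.00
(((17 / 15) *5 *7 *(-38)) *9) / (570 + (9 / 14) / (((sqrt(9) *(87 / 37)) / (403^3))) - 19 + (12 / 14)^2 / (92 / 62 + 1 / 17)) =-3482763004 / 1531450944459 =-0.00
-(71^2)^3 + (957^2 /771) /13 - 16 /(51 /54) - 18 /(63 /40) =-50929982755977798 /397579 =-128100283858.00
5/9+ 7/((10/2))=88/45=1.96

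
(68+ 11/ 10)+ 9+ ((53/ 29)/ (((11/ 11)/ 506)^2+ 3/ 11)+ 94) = 3620794641/ 20250410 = 178.80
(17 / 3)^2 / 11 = 289 / 99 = 2.92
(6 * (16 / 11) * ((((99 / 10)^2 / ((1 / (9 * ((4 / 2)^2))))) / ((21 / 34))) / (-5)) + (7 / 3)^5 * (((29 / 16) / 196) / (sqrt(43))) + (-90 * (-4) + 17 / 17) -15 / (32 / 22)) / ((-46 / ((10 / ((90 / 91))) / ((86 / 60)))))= 1750906651 / 1186800 -4525885 * sqrt(43) / 1984139712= 1475.30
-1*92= -92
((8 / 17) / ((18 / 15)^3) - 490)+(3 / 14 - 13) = -3229151 / 6426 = -502.51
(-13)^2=169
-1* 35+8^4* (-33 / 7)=-135413 / 7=-19344.71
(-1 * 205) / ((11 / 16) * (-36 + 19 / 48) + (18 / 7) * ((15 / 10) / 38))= 20939520 / 2489899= 8.41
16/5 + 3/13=223/65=3.43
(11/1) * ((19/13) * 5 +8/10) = 5797/65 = 89.18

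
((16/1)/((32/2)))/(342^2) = 1/116964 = 0.00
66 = 66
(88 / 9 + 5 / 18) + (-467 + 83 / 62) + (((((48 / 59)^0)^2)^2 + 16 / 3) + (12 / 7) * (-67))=-1101745 / 1953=-564.13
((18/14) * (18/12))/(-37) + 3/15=383/2590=0.15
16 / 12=4 / 3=1.33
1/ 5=0.20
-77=-77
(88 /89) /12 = 22 /267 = 0.08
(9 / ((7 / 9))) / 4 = 81 / 28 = 2.89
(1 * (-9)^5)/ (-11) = 5368.09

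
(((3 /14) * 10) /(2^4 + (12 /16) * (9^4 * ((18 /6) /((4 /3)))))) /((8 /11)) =330 /1241821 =0.00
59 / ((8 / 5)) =36.88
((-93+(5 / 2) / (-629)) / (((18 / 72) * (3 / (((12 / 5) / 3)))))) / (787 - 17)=-467996 / 3632475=-0.13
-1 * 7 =-7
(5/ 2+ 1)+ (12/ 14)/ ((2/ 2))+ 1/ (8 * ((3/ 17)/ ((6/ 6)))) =851/ 168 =5.07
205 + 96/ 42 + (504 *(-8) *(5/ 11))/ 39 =160453/ 1001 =160.29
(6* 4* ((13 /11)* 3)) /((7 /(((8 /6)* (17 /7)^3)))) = 6131424 /26411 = 232.15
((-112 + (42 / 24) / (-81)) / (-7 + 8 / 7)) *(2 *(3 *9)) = 254065 / 246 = 1032.78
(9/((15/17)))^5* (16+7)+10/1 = 7935612023/3125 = 2539395.85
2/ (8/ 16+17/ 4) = 8/ 19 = 0.42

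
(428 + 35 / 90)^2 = 59459521 / 324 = 183517.04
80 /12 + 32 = 116 /3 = 38.67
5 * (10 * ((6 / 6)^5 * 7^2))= 2450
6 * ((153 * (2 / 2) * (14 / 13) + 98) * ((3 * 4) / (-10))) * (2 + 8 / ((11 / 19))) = -21397824 / 715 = -29927.03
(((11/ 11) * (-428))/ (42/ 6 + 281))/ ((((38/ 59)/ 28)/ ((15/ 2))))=-220955/ 456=-484.55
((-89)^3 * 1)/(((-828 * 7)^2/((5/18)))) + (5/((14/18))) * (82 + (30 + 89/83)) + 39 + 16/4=38639775629737/50188862304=769.89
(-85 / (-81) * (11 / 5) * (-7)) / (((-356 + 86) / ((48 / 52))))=2618 / 47385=0.06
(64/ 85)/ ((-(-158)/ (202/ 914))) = 3232/ 3068755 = 0.00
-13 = -13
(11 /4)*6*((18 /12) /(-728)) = -99 /2912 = -0.03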